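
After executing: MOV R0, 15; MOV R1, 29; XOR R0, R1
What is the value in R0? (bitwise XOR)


Register state trace:
  MOV R0, 15  → R0 = 15 (0b00001111)
  MOV R1, 29  → R1 = 29 (0b00011101)
  XOR R0, R1  → R0 = 15 XOR 29 = 18 (0b00010010)
Final: R0 = 18

18


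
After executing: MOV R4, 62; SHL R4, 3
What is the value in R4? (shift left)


Register state trace:
  MOV R4, 62  → R4 = 62
  SHL R4, 3  → R4 = 62 << 3 = 62 * 2^3 = 496
Final: R4 = 496

496


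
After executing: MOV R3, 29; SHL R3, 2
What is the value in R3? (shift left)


Register state trace:
  MOV R3, 29  → R3 = 29
  SHL R3, 2  → R3 = 29 << 2 = 29 * 2^2 = 116
Final: R3 = 116

116


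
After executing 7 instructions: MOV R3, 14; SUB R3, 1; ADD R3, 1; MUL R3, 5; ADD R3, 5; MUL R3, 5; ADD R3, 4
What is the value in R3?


Register state trace:
  MOV R3, 14  → R3 = 14
  SUB R3, 1  → R3 = 14 - 1 = 13
  ADD R3, 1  → R3 = 13 + 1 = 14
  MUL R3, 5  → R3 = 14 * 5 = 70
  ADD R3, 5  → R3 = 70 + 5 = 75
  MUL R3, 5  → R3 = 75 * 5 = 375
  ADD R3, 4  → R3 = 375 + 4 = 379
Final: R3 = 379

379


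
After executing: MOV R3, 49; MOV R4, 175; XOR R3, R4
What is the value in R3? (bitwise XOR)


Register state trace:
  MOV R3, 49  → R3 = 49 (0b00110001)
  MOV R4, 175  → R4 = 175 (0b10101111)
  XOR R3, R4  → R3 = 49 XOR 175 = 158 (0b10011110)
Final: R3 = 158

158


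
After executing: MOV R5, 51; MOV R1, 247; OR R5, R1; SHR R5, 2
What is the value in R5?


Register state trace:
  MOV R5, 51  → R5 = 51 (0b00110011)
  MOV R1, 247  → R1 = 247 (0b11110111)
  OR R5, R1  → R5 = 51 OR 247 = 247 (0b11110111)
  SHR R5, 2  → R5 = 247 >> 2 = 61
Final: R5 = 61

61


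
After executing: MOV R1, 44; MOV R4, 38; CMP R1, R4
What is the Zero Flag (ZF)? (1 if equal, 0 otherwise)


Register state trace:
  MOV R1, 44  → R1 = 44
  MOV R4, 38  → R4 = 38
  CMP R1, R4  → computes 44 - 38 = 6
  Result is nonzero, so values are not equal
ZF = 0

0


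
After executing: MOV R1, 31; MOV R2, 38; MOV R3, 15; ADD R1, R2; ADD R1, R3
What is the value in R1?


Register state trace:
  MOV R1, 31  → R1 = 31
  MOV R2, 38  → R2 = 38
  MOV R3, 15  → R3 = 15
  ADD R1, R2  → R1 = 31 + 38 = 69
  ADD R1, R3  → R1 = 69 + 15 = 84
Final: R1 = 84

84


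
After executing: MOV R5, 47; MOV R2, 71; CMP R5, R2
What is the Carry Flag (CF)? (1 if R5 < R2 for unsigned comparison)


Register state trace:
  MOV R5, 47  → R5 = 47
  MOV R2, 71  → R2 = 71
  CMP R5, R2  → unsigned 47 - 71: borrow occurs
  47 < 71, so CF = 1
CF = 1

1


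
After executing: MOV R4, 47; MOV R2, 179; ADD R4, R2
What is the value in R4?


Register state trace:
  MOV R4, 47  → R4 = 47
  MOV R2, 179  → R2 = 179
  ADD R4, R2  → R4 = 47 + 179 = 226
Final: R4 = 226

226


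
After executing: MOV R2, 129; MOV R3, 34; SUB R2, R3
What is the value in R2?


Register state trace:
  MOV R2, 129  → R2 = 129
  MOV R3, 34  → R3 = 34
  SUB R2, R3  → R2 = 129 - 34 = 95
Final: R2 = 95

95


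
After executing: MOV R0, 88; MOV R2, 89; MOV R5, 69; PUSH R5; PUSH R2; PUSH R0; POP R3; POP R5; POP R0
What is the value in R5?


Stack trace (top is rightmost):
  MOV R0, 88  → R0 = 88
  MOV R2, 89  → R2 = 89
  MOV R5, 69  → R5 = 69
  PUSH R5  → stack: [69]
  PUSH R2  → stack: [69, 89]
  PUSH R0  → stack: [69, 89, 88]
  POP R3  → R3 = 88, stack: [69, 89]
  POP R5  → R5 = 89, stack: [69]
  POP R0  → R0 = 69, stack: []
Final: R5 = 89

89


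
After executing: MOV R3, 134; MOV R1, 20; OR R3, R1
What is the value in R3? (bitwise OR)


Register state trace:
  MOV R3, 134  → R3 = 134 (0b10000110)
  MOV R1, 20  → R1 = 20 (0b00010100)
  OR R3, R1   → R3 = 134 OR 20 = 150 (0b10010110)
Final: R3 = 150

150


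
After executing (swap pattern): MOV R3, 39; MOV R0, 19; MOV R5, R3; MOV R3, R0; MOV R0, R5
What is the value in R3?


Register state trace (swap pattern):
  MOV R3, 39  → R3 = 39
  MOV R0, 19  → R0 = 19
  MOV R5, R3  → R5 = 39  (save R3)
  MOV R3, R0  → R3 = 19  (R3 gets R0's value)
  MOV R0, R5  → R0 = 39  (R0 gets saved value)
Final: R3 = 19

19


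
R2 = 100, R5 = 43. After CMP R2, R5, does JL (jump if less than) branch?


Trace:
  R2 = 100, R5 = 43
  CMP R2, R5  → compares 100 vs 43
  JL checks: is 100 less than 43?
  100 > 43, so condition is false
Branch taken: No

No


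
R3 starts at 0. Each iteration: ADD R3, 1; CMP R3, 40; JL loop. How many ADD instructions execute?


Loop trace (R3 starts at 0, target 40, step 1):
  ADD #1: R3 = 0 + 1 = 1  → 1 < 40, loop
  ADD #2: R3 = 1 + 1 = 2  → 2 < 40, loop
  ADD #3: R3 = 2 + 1 = 3  → 3 < 40, loop
  ADD #4: R3 = 3 + 1 = 4  → 4 < 40, loop
  ADD #5: R3 = 4 + 1 = 5  → 5 < 40, loop
  ADD #6: R3 = 5 + 1 = 6  → 6 < 40, loop
  ADD #7: R3 = 6 + 1 = 7  → 7 < 40, loop
  ADD #8: R3 = 7 + 1 = 8  → 8 < 40, loop
  ADD #9: R3 = 8 + 1 = 9  → 9 < 40, loop
  ADD #10: R3 = 9 + 1 = 10  → 10 < 40, loop
  ADD #11: R3 = 10 + 1 = 11  → 11 < 40, loop
  ADD #12: R3 = 11 + 1 = 12  → 12 < 40, loop
  ADD #13: R3 = 12 + 1 = 13  → 13 < 40, loop
  ADD #14: R3 = 13 + 1 = 14  → 14 < 40, loop
  ADD #15: R3 = 14 + 1 = 15  → 15 < 40, loop
  ADD #16: R3 = 15 + 1 = 16  → 16 < 40, loop
  ADD #17: R3 = 16 + 1 = 17  → 17 < 40, loop
  ADD #18: R3 = 17 + 1 = 18  → 18 < 40, loop
  ADD #19: R3 = 18 + 1 = 19  → 19 < 40, loop
  ADD #20: R3 = 19 + 1 = 20  → 20 < 40, loop
  ADD #21: R3 = 20 + 1 = 21  → 21 < 40, loop
  ADD #22: R3 = 21 + 1 = 22  → 22 < 40, loop
  ADD #23: R3 = 22 + 1 = 23  → 23 < 40, loop
  ADD #24: R3 = 23 + 1 = 24  → 24 < 40, loop
  ADD #25: R3 = 24 + 1 = 25  → 25 < 40, loop
  ADD #26: R3 = 25 + 1 = 26  → 26 < 40, loop
  ADD #27: R3 = 26 + 1 = 27  → 27 < 40, loop
  ADD #28: R3 = 27 + 1 = 28  → 28 < 40, loop
  ADD #29: R3 = 28 + 1 = 29  → 29 < 40, loop
  ADD #30: R3 = 29 + 1 = 30  → 30 < 40, loop
  ADD #31: R3 = 30 + 1 = 31  → 31 < 40, loop
  ADD #32: R3 = 31 + 1 = 32  → 32 < 40, loop
  ADD #33: R3 = 32 + 1 = 33  → 33 < 40, loop
  ADD #34: R3 = 33 + 1 = 34  → 34 < 40, loop
  ADD #35: R3 = 34 + 1 = 35  → 35 < 40, loop
  ADD #36: R3 = 35 + 1 = 36  → 36 < 40, loop
  ADD #37: R3 = 36 + 1 = 37  → 37 < 40, loop
  ADD #38: R3 = 37 + 1 = 38  → 38 < 40, loop
  ADD #39: R3 = 38 + 1 = 39  → 39 < 40, loop
  ADD #40: R3 = 39 + 1 = 40  → 40 >= 40, exit
Total ADD instructions: 40

40


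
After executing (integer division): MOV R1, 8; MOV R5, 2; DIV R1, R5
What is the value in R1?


Register state trace:
  MOV R1, 8  → R1 = 8
  MOV R5, 2  → R5 = 2
  DIV R1, R5  → R1 = 8 // 2 = 4
Final: R1 = 4

4


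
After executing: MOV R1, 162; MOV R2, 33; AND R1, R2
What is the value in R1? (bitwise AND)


Register state trace:
  MOV R1, 162  → R1 = 162 (0b10100010)
  MOV R2, 33  → R2 = 33 (0b00100001)
  AND R1, R2  → R1 = 162 AND 33 = 32 (0b00100000)
Final: R1 = 32

32


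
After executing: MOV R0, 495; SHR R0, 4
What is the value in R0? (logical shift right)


Register state trace:
  MOV R0, 495  → R0 = 495
  SHR R0, 4  → R0 = 495 >> 4 = 495 // 2^4 = 30
Final: R0 = 30

30


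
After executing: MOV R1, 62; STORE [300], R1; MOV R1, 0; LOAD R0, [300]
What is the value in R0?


Register and memory trace:
  MOV R1, 62  → R1 = 62
  STORE [300], R1  → mem[300] = 62
  MOV R1, 0  → R1 = 0
  LOAD R0, [300]  → R0 = mem[300] = 62
Final: R0 = 62

62


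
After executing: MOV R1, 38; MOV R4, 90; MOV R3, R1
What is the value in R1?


Register state trace:
  MOV R1, 38  → R1 = 38
  MOV R4, 90  → R4 = 90
  MOV R3, R1  → R3 = 38
Final: R1 = 38

38


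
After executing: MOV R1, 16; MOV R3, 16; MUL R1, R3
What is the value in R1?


Register state trace:
  MOV R1, 16  → R1 = 16
  MOV R3, 16  → R3 = 16
  MUL R1, R3  → R1 = 16 * 16 = 256
Final: R1 = 256

256


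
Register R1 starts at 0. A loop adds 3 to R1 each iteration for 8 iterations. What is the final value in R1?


Starting value: R1 = 0
  Iter 1: R1 = 0 + 3 = 3
  Iter 2: R1 = 3 + 3 = 6
  Iter 3: R1 = 6 + 3 = 9
  Iter 4: R1 = 9 + 3 = 12
  Iter 5: R1 = 12 + 3 = 15
  Iter 6: R1 = 15 + 3 = 18
  Iter 7: R1 = 18 + 3 = 21
  Iter 8: R1 = 21 + 3 = 24
Final: R1 = 24

24


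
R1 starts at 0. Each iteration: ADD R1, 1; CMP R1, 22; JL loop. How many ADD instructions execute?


Loop trace (R1 starts at 0, target 22, step 1):
  ADD #1: R1 = 0 + 1 = 1  → 1 < 22, loop
  ADD #2: R1 = 1 + 1 = 2  → 2 < 22, loop
  ADD #3: R1 = 2 + 1 = 3  → 3 < 22, loop
  ADD #4: R1 = 3 + 1 = 4  → 4 < 22, loop
  ADD #5: R1 = 4 + 1 = 5  → 5 < 22, loop
  ADD #6: R1 = 5 + 1 = 6  → 6 < 22, loop
  ADD #7: R1 = 6 + 1 = 7  → 7 < 22, loop
  ADD #8: R1 = 7 + 1 = 8  → 8 < 22, loop
  ADD #9: R1 = 8 + 1 = 9  → 9 < 22, loop
  ADD #10: R1 = 9 + 1 = 10  → 10 < 22, loop
  ADD #11: R1 = 10 + 1 = 11  → 11 < 22, loop
  ADD #12: R1 = 11 + 1 = 12  → 12 < 22, loop
  ADD #13: R1 = 12 + 1 = 13  → 13 < 22, loop
  ADD #14: R1 = 13 + 1 = 14  → 14 < 22, loop
  ADD #15: R1 = 14 + 1 = 15  → 15 < 22, loop
  ADD #16: R1 = 15 + 1 = 16  → 16 < 22, loop
  ADD #17: R1 = 16 + 1 = 17  → 17 < 22, loop
  ADD #18: R1 = 17 + 1 = 18  → 18 < 22, loop
  ADD #19: R1 = 18 + 1 = 19  → 19 < 22, loop
  ADD #20: R1 = 19 + 1 = 20  → 20 < 22, loop
  ADD #21: R1 = 20 + 1 = 21  → 21 < 22, loop
  ADD #22: R1 = 21 + 1 = 22  → 22 >= 22, exit
Total ADD instructions: 22

22


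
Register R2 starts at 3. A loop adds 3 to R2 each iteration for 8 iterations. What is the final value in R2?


Starting value: R2 = 3
  Iter 1: R2 = 3 + 3 = 6
  Iter 2: R2 = 6 + 3 = 9
  Iter 3: R2 = 9 + 3 = 12
  Iter 4: R2 = 12 + 3 = 15
  Iter 5: R2 = 15 + 3 = 18
  Iter 6: R2 = 18 + 3 = 21
  Iter 7: R2 = 21 + 3 = 24
  Iter 8: R2 = 24 + 3 = 27
Final: R2 = 27

27


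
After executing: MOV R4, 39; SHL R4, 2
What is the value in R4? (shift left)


Register state trace:
  MOV R4, 39  → R4 = 39
  SHL R4, 2  → R4 = 39 << 2 = 39 * 2^2 = 156
Final: R4 = 156

156


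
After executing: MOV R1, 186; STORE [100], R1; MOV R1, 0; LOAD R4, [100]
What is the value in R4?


Register and memory trace:
  MOV R1, 186  → R1 = 186
  STORE [100], R1  → mem[100] = 186
  MOV R1, 0  → R1 = 0
  LOAD R4, [100]  → R4 = mem[100] = 186
Final: R4 = 186

186


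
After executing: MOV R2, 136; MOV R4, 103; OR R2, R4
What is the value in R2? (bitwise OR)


Register state trace:
  MOV R2, 136  → R2 = 136 (0b10001000)
  MOV R4, 103  → R4 = 103 (0b01100111)
  OR R2, R4   → R2 = 136 OR 103 = 239 (0b11101111)
Final: R2 = 239

239


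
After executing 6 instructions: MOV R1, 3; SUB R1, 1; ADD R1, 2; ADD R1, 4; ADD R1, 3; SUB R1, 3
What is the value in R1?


Register state trace:
  MOV R1, 3  → R1 = 3
  SUB R1, 1  → R1 = 3 - 1 = 2
  ADD R1, 2  → R1 = 2 + 2 = 4
  ADD R1, 4  → R1 = 4 + 4 = 8
  ADD R1, 3  → R1 = 8 + 3 = 11
  SUB R1, 3  → R1 = 11 - 3 = 8
Final: R1 = 8

8


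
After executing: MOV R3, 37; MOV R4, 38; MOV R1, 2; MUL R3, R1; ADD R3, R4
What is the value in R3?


Register state trace:
  MOV R3, 37  → R3 = 37
  MOV R4, 38  → R4 = 38
  MOV R1, 2  → R1 = 2
  MUL R3, R1  → R3 = 37 * 2 = 74
  ADD R3, R4  → R3 = 74 + 38 = 112
Final: R3 = 112

112


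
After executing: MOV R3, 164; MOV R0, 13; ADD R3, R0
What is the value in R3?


Register state trace:
  MOV R3, 164  → R3 = 164
  MOV R0, 13  → R0 = 13
  ADD R3, R0  → R3 = 164 + 13 = 177
Final: R3 = 177

177


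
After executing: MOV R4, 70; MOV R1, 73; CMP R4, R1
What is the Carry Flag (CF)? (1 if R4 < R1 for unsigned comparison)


Register state trace:
  MOV R4, 70  → R4 = 70
  MOV R1, 73  → R1 = 73
  CMP R4, R1  → unsigned 70 - 73: borrow occurs
  70 < 73, so CF = 1
CF = 1

1


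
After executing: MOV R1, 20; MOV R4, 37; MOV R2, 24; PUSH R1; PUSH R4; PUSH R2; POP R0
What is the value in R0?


Stack trace (top is rightmost):
  MOV R1, 20  → R1 = 20
  MOV R4, 37  → R4 = 37
  MOV R2, 24  → R2 = 24
  PUSH R1  → stack: [20]
  PUSH R4  → stack: [20, 37]
  PUSH R2  → stack: [20, 37, 24]
  POP R0  → R0 = 24, stack: [20, 37]
Final: R0 = 24

24


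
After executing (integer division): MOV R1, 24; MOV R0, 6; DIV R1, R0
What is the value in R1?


Register state trace:
  MOV R1, 24  → R1 = 24
  MOV R0, 6  → R0 = 6
  DIV R1, R0  → R1 = 24 // 6 = 4
Final: R1 = 4

4


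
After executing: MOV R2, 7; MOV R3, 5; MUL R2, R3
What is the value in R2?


Register state trace:
  MOV R2, 7  → R2 = 7
  MOV R3, 5  → R3 = 5
  MUL R2, R3  → R2 = 7 * 5 = 35
Final: R2 = 35

35


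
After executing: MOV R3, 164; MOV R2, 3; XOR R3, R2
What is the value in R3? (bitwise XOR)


Register state trace:
  MOV R3, 164  → R3 = 164 (0b10100100)
  MOV R2, 3  → R2 = 3 (0b00000011)
  XOR R3, R2  → R3 = 164 XOR 3 = 167 (0b10100111)
Final: R3 = 167

167


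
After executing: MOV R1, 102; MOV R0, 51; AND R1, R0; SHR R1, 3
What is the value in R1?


Register state trace:
  MOV R1, 102  → R1 = 102 (0b01100110)
  MOV R0, 51  → R0 = 51 (0b00110011)
  AND R1, R0  → R1 = 102 AND 51 = 34 (0b00100010)
  SHR R1, 3  → R1 = 34 >> 3 = 4
Final: R1 = 4

4


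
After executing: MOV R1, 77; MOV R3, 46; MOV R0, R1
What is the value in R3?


Register state trace:
  MOV R1, 77  → R1 = 77
  MOV R3, 46  → R3 = 46
  MOV R0, R1  → R0 = 77
Final: R3 = 46

46


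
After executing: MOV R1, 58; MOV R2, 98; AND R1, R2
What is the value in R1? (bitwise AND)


Register state trace:
  MOV R1, 58  → R1 = 58 (0b00111010)
  MOV R2, 98  → R2 = 98 (0b01100010)
  AND R1, R2  → R1 = 58 AND 98 = 34 (0b00100010)
Final: R1 = 34

34


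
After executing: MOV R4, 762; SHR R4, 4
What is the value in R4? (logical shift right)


Register state trace:
  MOV R4, 762  → R4 = 762
  SHR R4, 4  → R4 = 762 >> 4 = 762 // 2^4 = 47
Final: R4 = 47

47


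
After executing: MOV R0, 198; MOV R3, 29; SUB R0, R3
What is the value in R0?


Register state trace:
  MOV R0, 198  → R0 = 198
  MOV R3, 29  → R3 = 29
  SUB R0, R3  → R0 = 198 - 29 = 169
Final: R0 = 169

169


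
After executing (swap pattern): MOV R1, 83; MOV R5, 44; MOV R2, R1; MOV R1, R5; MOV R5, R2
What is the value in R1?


Register state trace (swap pattern):
  MOV R1, 83  → R1 = 83
  MOV R5, 44  → R5 = 44
  MOV R2, R1  → R2 = 83  (save R1)
  MOV R1, R5  → R1 = 44  (R1 gets R5's value)
  MOV R5, R2  → R5 = 83  (R5 gets saved value)
Final: R1 = 44

44


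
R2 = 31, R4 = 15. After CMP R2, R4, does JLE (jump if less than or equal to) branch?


Trace:
  R2 = 31, R4 = 15
  CMP R2, R4  → compares 31 vs 15
  JLE checks: is 31 less than or equal to 15?
  31 > 15, so condition is false
Branch taken: No

No


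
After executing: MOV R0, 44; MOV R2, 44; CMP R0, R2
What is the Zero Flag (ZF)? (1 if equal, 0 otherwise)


Register state trace:
  MOV R0, 44  → R0 = 44
  MOV R2, 44  → R2 = 44
  CMP R0, R2  → computes 44 - 44 = 0
  Result is zero, so values are equal
ZF = 1

1


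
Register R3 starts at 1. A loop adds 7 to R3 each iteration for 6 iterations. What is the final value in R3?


Starting value: R3 = 1
  Iter 1: R3 = 1 + 7 = 8
  Iter 2: R3 = 8 + 7 = 15
  Iter 3: R3 = 15 + 7 = 22
  Iter 4: R3 = 22 + 7 = 29
  Iter 5: R3 = 29 + 7 = 36
  Iter 6: R3 = 36 + 7 = 43
Final: R3 = 43

43


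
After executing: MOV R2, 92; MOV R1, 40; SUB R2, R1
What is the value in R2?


Register state trace:
  MOV R2, 92  → R2 = 92
  MOV R1, 40  → R1 = 40
  SUB R2, R1  → R2 = 92 - 40 = 52
Final: R2 = 52

52


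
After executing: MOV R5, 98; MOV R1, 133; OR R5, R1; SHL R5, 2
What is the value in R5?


Register state trace:
  MOV R5, 98  → R5 = 98 (0b01100010)
  MOV R1, 133  → R1 = 133 (0b10000101)
  OR R5, R1  → R5 = 98 OR 133 = 231 (0b11100111)
  SHL R5, 2  → R5 = 231 << 2 = 924
Final: R5 = 924

924


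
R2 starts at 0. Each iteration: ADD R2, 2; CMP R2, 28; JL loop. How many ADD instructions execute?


Loop trace (R2 starts at 0, target 28, step 2):
  ADD #1: R2 = 0 + 2 = 2  → 2 < 28, loop
  ADD #2: R2 = 2 + 2 = 4  → 4 < 28, loop
  ADD #3: R2 = 4 + 2 = 6  → 6 < 28, loop
  ADD #4: R2 = 6 + 2 = 8  → 8 < 28, loop
  ADD #5: R2 = 8 + 2 = 10  → 10 < 28, loop
  ADD #6: R2 = 10 + 2 = 12  → 12 < 28, loop
  ADD #7: R2 = 12 + 2 = 14  → 14 < 28, loop
  ADD #8: R2 = 14 + 2 = 16  → 16 < 28, loop
  ADD #9: R2 = 16 + 2 = 18  → 18 < 28, loop
  ADD #10: R2 = 18 + 2 = 20  → 20 < 28, loop
  ADD #11: R2 = 20 + 2 = 22  → 22 < 28, loop
  ADD #12: R2 = 22 + 2 = 24  → 24 < 28, loop
  ADD #13: R2 = 24 + 2 = 26  → 26 < 28, loop
  ADD #14: R2 = 26 + 2 = 28  → 28 >= 28, exit
Total ADD instructions: 14

14


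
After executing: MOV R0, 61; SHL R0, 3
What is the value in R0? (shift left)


Register state trace:
  MOV R0, 61  → R0 = 61
  SHL R0, 3  → R0 = 61 << 3 = 61 * 2^3 = 488
Final: R0 = 488

488


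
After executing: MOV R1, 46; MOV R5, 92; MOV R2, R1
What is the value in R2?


Register state trace:
  MOV R1, 46  → R1 = 46
  MOV R5, 92  → R5 = 92
  MOV R2, R1  → R2 = 46
Final: R2 = 46

46


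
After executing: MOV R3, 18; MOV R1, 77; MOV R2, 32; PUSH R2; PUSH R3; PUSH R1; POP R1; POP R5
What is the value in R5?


Stack trace (top is rightmost):
  MOV R3, 18  → R3 = 18
  MOV R1, 77  → R1 = 77
  MOV R2, 32  → R2 = 32
  PUSH R2  → stack: [32]
  PUSH R3  → stack: [32, 18]
  PUSH R1  → stack: [32, 18, 77]
  POP R1  → R1 = 77, stack: [32, 18]
  POP R5  → R5 = 18, stack: [32]
Final: R5 = 18

18


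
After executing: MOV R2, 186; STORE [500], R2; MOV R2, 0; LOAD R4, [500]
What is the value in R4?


Register and memory trace:
  MOV R2, 186  → R2 = 186
  STORE [500], R2  → mem[500] = 186
  MOV R2, 0  → R2 = 0
  LOAD R4, [500]  → R4 = mem[500] = 186
Final: R4 = 186

186


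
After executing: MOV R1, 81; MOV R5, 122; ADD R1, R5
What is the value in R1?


Register state trace:
  MOV R1, 81  → R1 = 81
  MOV R5, 122  → R5 = 122
  ADD R1, R5  → R1 = 81 + 122 = 203
Final: R1 = 203

203


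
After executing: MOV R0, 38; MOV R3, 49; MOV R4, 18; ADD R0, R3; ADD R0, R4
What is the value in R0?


Register state trace:
  MOV R0, 38  → R0 = 38
  MOV R3, 49  → R3 = 49
  MOV R4, 18  → R4 = 18
  ADD R0, R3  → R0 = 38 + 49 = 87
  ADD R0, R4  → R0 = 87 + 18 = 105
Final: R0 = 105

105


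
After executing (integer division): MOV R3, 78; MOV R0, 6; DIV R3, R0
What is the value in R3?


Register state trace:
  MOV R3, 78  → R3 = 78
  MOV R0, 6  → R0 = 6
  DIV R3, R0  → R3 = 78 // 6 = 13
Final: R3 = 13

13


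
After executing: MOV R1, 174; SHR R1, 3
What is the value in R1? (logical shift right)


Register state trace:
  MOV R1, 174  → R1 = 174
  SHR R1, 3  → R1 = 174 >> 3 = 174 // 2^3 = 21
Final: R1 = 21

21


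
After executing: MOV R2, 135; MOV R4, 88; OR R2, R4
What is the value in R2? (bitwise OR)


Register state trace:
  MOV R2, 135  → R2 = 135 (0b10000111)
  MOV R4, 88  → R4 = 88 (0b01011000)
  OR R2, R4   → R2 = 135 OR 88 = 223 (0b11011111)
Final: R2 = 223

223


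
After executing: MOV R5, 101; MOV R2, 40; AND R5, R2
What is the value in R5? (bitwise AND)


Register state trace:
  MOV R5, 101  → R5 = 101 (0b01100101)
  MOV R2, 40  → R2 = 40 (0b00101000)
  AND R5, R2  → R5 = 101 AND 40 = 32 (0b00100000)
Final: R5 = 32

32


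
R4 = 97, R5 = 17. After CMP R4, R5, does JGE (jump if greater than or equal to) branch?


Trace:
  R4 = 97, R5 = 17
  CMP R4, R5  → compares 97 vs 17
  JGE checks: is 97 greater than or equal to 17?
  97 > 17, so condition is true
Branch taken: Yes

Yes


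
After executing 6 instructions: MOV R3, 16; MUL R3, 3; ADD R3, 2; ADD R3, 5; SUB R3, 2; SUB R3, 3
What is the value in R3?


Register state trace:
  MOV R3, 16  → R3 = 16
  MUL R3, 3  → R3 = 16 * 3 = 48
  ADD R3, 2  → R3 = 48 + 2 = 50
  ADD R3, 5  → R3 = 50 + 5 = 55
  SUB R3, 2  → R3 = 55 - 2 = 53
  SUB R3, 3  → R3 = 53 - 3 = 50
Final: R3 = 50

50


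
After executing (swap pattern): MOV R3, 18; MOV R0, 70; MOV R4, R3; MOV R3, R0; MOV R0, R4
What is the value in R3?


Register state trace (swap pattern):
  MOV R3, 18  → R3 = 18
  MOV R0, 70  → R0 = 70
  MOV R4, R3  → R4 = 18  (save R3)
  MOV R3, R0  → R3 = 70  (R3 gets R0's value)
  MOV R0, R4  → R0 = 18  (R0 gets saved value)
Final: R3 = 70

70


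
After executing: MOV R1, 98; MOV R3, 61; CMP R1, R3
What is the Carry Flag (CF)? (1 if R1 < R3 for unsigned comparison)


Register state trace:
  MOV R1, 98  → R1 = 98
  MOV R3, 61  → R3 = 61
  CMP R1, R3  → unsigned 98 - 61: no borrow
  98 >= 61, so CF = 0
CF = 0

0


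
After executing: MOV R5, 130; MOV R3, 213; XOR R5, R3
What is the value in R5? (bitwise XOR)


Register state trace:
  MOV R5, 130  → R5 = 130 (0b10000010)
  MOV R3, 213  → R3 = 213 (0b11010101)
  XOR R5, R3  → R5 = 130 XOR 213 = 87 (0b01010111)
Final: R5 = 87

87


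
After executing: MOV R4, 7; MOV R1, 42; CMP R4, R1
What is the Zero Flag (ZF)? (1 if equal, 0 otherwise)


Register state trace:
  MOV R4, 7  → R4 = 7
  MOV R1, 42  → R1 = 42
  CMP R4, R1  → computes 7 - 42 = -35
  Result is nonzero, so values are not equal
ZF = 0

0


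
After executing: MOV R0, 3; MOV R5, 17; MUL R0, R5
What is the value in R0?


Register state trace:
  MOV R0, 3  → R0 = 3
  MOV R5, 17  → R5 = 17
  MUL R0, R5  → R0 = 3 * 17 = 51
Final: R0 = 51

51


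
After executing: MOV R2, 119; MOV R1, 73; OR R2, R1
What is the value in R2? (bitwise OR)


Register state trace:
  MOV R2, 119  → R2 = 119 (0b01110111)
  MOV R1, 73  → R1 = 73 (0b01001001)
  OR R2, R1   → R2 = 119 OR 73 = 127 (0b01111111)
Final: R2 = 127

127


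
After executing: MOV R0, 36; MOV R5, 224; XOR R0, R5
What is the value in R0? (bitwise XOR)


Register state trace:
  MOV R0, 36  → R0 = 36 (0b00100100)
  MOV R5, 224  → R5 = 224 (0b11100000)
  XOR R0, R5  → R0 = 36 XOR 224 = 196 (0b11000100)
Final: R0 = 196

196


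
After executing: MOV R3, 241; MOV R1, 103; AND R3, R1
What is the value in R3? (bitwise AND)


Register state trace:
  MOV R3, 241  → R3 = 241 (0b11110001)
  MOV R1, 103  → R1 = 103 (0b01100111)
  AND R3, R1  → R3 = 241 AND 103 = 97 (0b01100001)
Final: R3 = 97

97


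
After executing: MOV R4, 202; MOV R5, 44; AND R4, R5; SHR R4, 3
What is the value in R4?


Register state trace:
  MOV R4, 202  → R4 = 202 (0b11001010)
  MOV R5, 44  → R5 = 44 (0b00101100)
  AND R4, R5  → R4 = 202 AND 44 = 8 (0b00001000)
  SHR R4, 3  → R4 = 8 >> 3 = 1
Final: R4 = 1

1


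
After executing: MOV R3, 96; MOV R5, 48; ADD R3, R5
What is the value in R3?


Register state trace:
  MOV R3, 96  → R3 = 96
  MOV R5, 48  → R5 = 48
  ADD R3, R5  → R3 = 96 + 48 = 144
Final: R3 = 144

144


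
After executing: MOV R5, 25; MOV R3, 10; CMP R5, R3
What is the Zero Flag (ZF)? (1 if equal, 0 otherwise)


Register state trace:
  MOV R5, 25  → R5 = 25
  MOV R3, 10  → R3 = 10
  CMP R5, R3  → computes 25 - 10 = 15
  Result is nonzero, so values are not equal
ZF = 0

0


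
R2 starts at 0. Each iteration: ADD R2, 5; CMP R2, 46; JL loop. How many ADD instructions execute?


Loop trace (R2 starts at 0, target 46, step 5):
  ADD #1: R2 = 0 + 5 = 5  → 5 < 46, loop
  ADD #2: R2 = 5 + 5 = 10  → 10 < 46, loop
  ADD #3: R2 = 10 + 5 = 15  → 15 < 46, loop
  ADD #4: R2 = 15 + 5 = 20  → 20 < 46, loop
  ADD #5: R2 = 20 + 5 = 25  → 25 < 46, loop
  ADD #6: R2 = 25 + 5 = 30  → 30 < 46, loop
  ADD #7: R2 = 30 + 5 = 35  → 35 < 46, loop
  ADD #8: R2 = 35 + 5 = 40  → 40 < 46, loop
  ADD #9: R2 = 40 + 5 = 45  → 45 < 46, loop
  ADD #10: R2 = 45 + 5 = 50  → 50 >= 46, exit
Total ADD instructions: 10

10


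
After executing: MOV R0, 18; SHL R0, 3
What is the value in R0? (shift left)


Register state trace:
  MOV R0, 18  → R0 = 18
  SHL R0, 3  → R0 = 18 << 3 = 18 * 2^3 = 144
Final: R0 = 144

144


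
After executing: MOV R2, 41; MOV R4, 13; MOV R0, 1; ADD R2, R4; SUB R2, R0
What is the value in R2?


Register state trace:
  MOV R2, 41  → R2 = 41
  MOV R4, 13  → R4 = 13
  MOV R0, 1  → R0 = 1
  ADD R2, R4  → R2 = 41 + 13 = 54
  SUB R2, R0  → R2 = 54 - 1 = 53
Final: R2 = 53

53


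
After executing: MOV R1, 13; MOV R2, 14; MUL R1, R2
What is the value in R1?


Register state trace:
  MOV R1, 13  → R1 = 13
  MOV R2, 14  → R2 = 14
  MUL R1, R2  → R1 = 13 * 14 = 182
Final: R1 = 182

182


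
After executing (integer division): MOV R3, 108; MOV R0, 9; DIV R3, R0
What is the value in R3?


Register state trace:
  MOV R3, 108  → R3 = 108
  MOV R0, 9  → R0 = 9
  DIV R3, R0  → R3 = 108 // 9 = 12
Final: R3 = 12

12


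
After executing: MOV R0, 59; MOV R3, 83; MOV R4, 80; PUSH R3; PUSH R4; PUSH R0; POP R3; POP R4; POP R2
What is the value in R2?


Stack trace (top is rightmost):
  MOV R0, 59  → R0 = 59
  MOV R3, 83  → R3 = 83
  MOV R4, 80  → R4 = 80
  PUSH R3  → stack: [83]
  PUSH R4  → stack: [83, 80]
  PUSH R0  → stack: [83, 80, 59]
  POP R3  → R3 = 59, stack: [83, 80]
  POP R4  → R4 = 80, stack: [83]
  POP R2  → R2 = 83, stack: []
Final: R2 = 83

83


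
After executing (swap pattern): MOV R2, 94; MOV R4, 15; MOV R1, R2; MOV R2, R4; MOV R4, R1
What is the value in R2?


Register state trace (swap pattern):
  MOV R2, 94  → R2 = 94
  MOV R4, 15  → R4 = 15
  MOV R1, R2  → R1 = 94  (save R2)
  MOV R2, R4  → R2 = 15  (R2 gets R4's value)
  MOV R4, R1  → R4 = 94  (R4 gets saved value)
Final: R2 = 15

15


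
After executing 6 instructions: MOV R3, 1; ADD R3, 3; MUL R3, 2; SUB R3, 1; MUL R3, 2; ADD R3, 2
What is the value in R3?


Register state trace:
  MOV R3, 1  → R3 = 1
  ADD R3, 3  → R3 = 1 + 3 = 4
  MUL R3, 2  → R3 = 4 * 2 = 8
  SUB R3, 1  → R3 = 8 - 1 = 7
  MUL R3, 2  → R3 = 7 * 2 = 14
  ADD R3, 2  → R3 = 14 + 2 = 16
Final: R3 = 16

16


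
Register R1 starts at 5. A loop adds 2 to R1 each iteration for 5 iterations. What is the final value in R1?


Starting value: R1 = 5
  Iter 1: R1 = 5 + 2 = 7
  Iter 2: R1 = 7 + 2 = 9
  Iter 3: R1 = 9 + 2 = 11
  Iter 4: R1 = 11 + 2 = 13
  Iter 5: R1 = 13 + 2 = 15
Final: R1 = 15

15


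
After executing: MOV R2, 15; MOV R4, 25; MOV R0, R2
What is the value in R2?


Register state trace:
  MOV R2, 15  → R2 = 15
  MOV R4, 25  → R4 = 25
  MOV R0, R2  → R0 = 15
Final: R2 = 15

15


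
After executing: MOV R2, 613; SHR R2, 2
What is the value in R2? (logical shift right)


Register state trace:
  MOV R2, 613  → R2 = 613
  SHR R2, 2  → R2 = 613 >> 2 = 613 // 2^2 = 153
Final: R2 = 153

153


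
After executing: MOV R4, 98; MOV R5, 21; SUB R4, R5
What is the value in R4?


Register state trace:
  MOV R4, 98  → R4 = 98
  MOV R5, 21  → R5 = 21
  SUB R4, R5  → R4 = 98 - 21 = 77
Final: R4 = 77

77


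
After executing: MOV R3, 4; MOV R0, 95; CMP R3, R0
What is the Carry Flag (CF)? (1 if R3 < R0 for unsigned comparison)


Register state trace:
  MOV R3, 4  → R3 = 4
  MOV R0, 95  → R0 = 95
  CMP R3, R0  → unsigned 4 - 95: borrow occurs
  4 < 95, so CF = 1
CF = 1

1


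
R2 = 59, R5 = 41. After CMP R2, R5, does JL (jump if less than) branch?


Trace:
  R2 = 59, R5 = 41
  CMP R2, R5  → compares 59 vs 41
  JL checks: is 59 less than 41?
  59 > 41, so condition is false
Branch taken: No

No


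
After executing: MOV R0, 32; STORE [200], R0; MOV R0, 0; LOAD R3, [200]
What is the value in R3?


Register and memory trace:
  MOV R0, 32  → R0 = 32
  STORE [200], R0  → mem[200] = 32
  MOV R0, 0  → R0 = 0
  LOAD R3, [200]  → R3 = mem[200] = 32
Final: R3 = 32

32


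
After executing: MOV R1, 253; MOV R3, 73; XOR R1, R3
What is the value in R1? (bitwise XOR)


Register state trace:
  MOV R1, 253  → R1 = 253 (0b11111101)
  MOV R3, 73  → R3 = 73 (0b01001001)
  XOR R1, R3  → R1 = 253 XOR 73 = 180 (0b10110100)
Final: R1 = 180

180


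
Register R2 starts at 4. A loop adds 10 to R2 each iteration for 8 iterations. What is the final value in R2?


Starting value: R2 = 4
  Iter 1: R2 = 4 + 10 = 14
  Iter 2: R2 = 14 + 10 = 24
  Iter 3: R2 = 24 + 10 = 34
  Iter 4: R2 = 34 + 10 = 44
  Iter 5: R2 = 44 + 10 = 54
  Iter 6: R2 = 54 + 10 = 64
  Iter 7: R2 = 64 + 10 = 74
  Iter 8: R2 = 74 + 10 = 84
Final: R2 = 84

84


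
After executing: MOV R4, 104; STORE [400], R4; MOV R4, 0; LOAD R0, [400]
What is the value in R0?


Register and memory trace:
  MOV R4, 104  → R4 = 104
  STORE [400], R4  → mem[400] = 104
  MOV R4, 0  → R4 = 0
  LOAD R0, [400]  → R0 = mem[400] = 104
Final: R0 = 104

104


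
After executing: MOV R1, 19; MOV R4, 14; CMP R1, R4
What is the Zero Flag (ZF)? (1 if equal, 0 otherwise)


Register state trace:
  MOV R1, 19  → R1 = 19
  MOV R4, 14  → R4 = 14
  CMP R1, R4  → computes 19 - 14 = 5
  Result is nonzero, so values are not equal
ZF = 0

0


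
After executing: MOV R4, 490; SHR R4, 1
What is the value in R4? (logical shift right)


Register state trace:
  MOV R4, 490  → R4 = 490
  SHR R4, 1  → R4 = 490 >> 1 = 490 // 2^1 = 245
Final: R4 = 245

245


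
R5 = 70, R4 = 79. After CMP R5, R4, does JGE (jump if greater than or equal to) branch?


Trace:
  R5 = 70, R4 = 79
  CMP R5, R4  → compares 70 vs 79
  JGE checks: is 70 greater than or equal to 79?
  70 < 79, so condition is false
Branch taken: No

No


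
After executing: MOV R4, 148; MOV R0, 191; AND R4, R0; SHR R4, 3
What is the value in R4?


Register state trace:
  MOV R4, 148  → R4 = 148 (0b10010100)
  MOV R0, 191  → R0 = 191 (0b10111111)
  AND R4, R0  → R4 = 148 AND 191 = 148 (0b10010100)
  SHR R4, 3  → R4 = 148 >> 3 = 18
Final: R4 = 18

18


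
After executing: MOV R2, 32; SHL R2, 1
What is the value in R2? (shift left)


Register state trace:
  MOV R2, 32  → R2 = 32
  SHL R2, 1  → R2 = 32 << 1 = 32 * 2^1 = 64
Final: R2 = 64

64


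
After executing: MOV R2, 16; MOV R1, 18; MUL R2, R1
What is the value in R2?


Register state trace:
  MOV R2, 16  → R2 = 16
  MOV R1, 18  → R1 = 18
  MUL R2, R1  → R2 = 16 * 18 = 288
Final: R2 = 288

288


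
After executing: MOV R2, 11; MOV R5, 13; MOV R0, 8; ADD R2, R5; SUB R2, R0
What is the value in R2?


Register state trace:
  MOV R2, 11  → R2 = 11
  MOV R5, 13  → R5 = 13
  MOV R0, 8  → R0 = 8
  ADD R2, R5  → R2 = 11 + 13 = 24
  SUB R2, R0  → R2 = 24 - 8 = 16
Final: R2 = 16

16


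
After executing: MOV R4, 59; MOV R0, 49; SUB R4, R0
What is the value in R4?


Register state trace:
  MOV R4, 59  → R4 = 59
  MOV R0, 49  → R0 = 49
  SUB R4, R0  → R4 = 59 - 49 = 10
Final: R4 = 10

10


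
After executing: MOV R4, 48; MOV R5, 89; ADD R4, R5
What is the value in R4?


Register state trace:
  MOV R4, 48  → R4 = 48
  MOV R5, 89  → R5 = 89
  ADD R4, R5  → R4 = 48 + 89 = 137
Final: R4 = 137

137


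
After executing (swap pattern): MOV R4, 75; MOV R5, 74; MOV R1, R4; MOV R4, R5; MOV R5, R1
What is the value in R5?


Register state trace (swap pattern):
  MOV R4, 75  → R4 = 75
  MOV R5, 74  → R5 = 74
  MOV R1, R4  → R1 = 75  (save R4)
  MOV R4, R5  → R4 = 74  (R4 gets R5's value)
  MOV R5, R1  → R5 = 75  (R5 gets saved value)
Final: R5 = 75

75


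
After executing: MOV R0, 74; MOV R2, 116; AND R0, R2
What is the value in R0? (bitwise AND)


Register state trace:
  MOV R0, 74  → R0 = 74 (0b01001010)
  MOV R2, 116  → R2 = 116 (0b01110100)
  AND R0, R2  → R0 = 74 AND 116 = 64 (0b01000000)
Final: R0 = 64

64


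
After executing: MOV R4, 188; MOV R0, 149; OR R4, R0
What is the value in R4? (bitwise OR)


Register state trace:
  MOV R4, 188  → R4 = 188 (0b10111100)
  MOV R0, 149  → R0 = 149 (0b10010101)
  OR R4, R0   → R4 = 188 OR 149 = 189 (0b10111101)
Final: R4 = 189

189


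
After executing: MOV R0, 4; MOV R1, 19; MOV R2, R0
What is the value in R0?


Register state trace:
  MOV R0, 4  → R0 = 4
  MOV R1, 19  → R1 = 19
  MOV R2, R0  → R2 = 4
Final: R0 = 4

4


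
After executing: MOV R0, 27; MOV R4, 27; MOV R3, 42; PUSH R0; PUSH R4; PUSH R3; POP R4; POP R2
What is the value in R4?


Stack trace (top is rightmost):
  MOV R0, 27  → R0 = 27
  MOV R4, 27  → R4 = 27
  MOV R3, 42  → R3 = 42
  PUSH R0  → stack: [27]
  PUSH R4  → stack: [27, 27]
  PUSH R3  → stack: [27, 27, 42]
  POP R4  → R4 = 42, stack: [27, 27]
  POP R2  → R2 = 27, stack: [27]
Final: R4 = 42

42


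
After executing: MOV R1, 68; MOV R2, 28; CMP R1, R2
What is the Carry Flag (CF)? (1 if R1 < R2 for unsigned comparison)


Register state trace:
  MOV R1, 68  → R1 = 68
  MOV R2, 28  → R2 = 28
  CMP R1, R2  → unsigned 68 - 28: no borrow
  68 >= 28, so CF = 0
CF = 0

0


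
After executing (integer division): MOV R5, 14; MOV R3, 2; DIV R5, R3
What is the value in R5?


Register state trace:
  MOV R5, 14  → R5 = 14
  MOV R3, 2  → R3 = 2
  DIV R5, R3  → R5 = 14 // 2 = 7
Final: R5 = 7

7


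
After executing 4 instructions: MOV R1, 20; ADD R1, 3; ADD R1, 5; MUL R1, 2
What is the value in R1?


Register state trace:
  MOV R1, 20  → R1 = 20
  ADD R1, 3  → R1 = 20 + 3 = 23
  ADD R1, 5  → R1 = 23 + 5 = 28
  MUL R1, 2  → R1 = 28 * 2 = 56
Final: R1 = 56

56


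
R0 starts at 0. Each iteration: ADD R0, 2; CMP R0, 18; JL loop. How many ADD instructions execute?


Loop trace (R0 starts at 0, target 18, step 2):
  ADD #1: R0 = 0 + 2 = 2  → 2 < 18, loop
  ADD #2: R0 = 2 + 2 = 4  → 4 < 18, loop
  ADD #3: R0 = 4 + 2 = 6  → 6 < 18, loop
  ADD #4: R0 = 6 + 2 = 8  → 8 < 18, loop
  ADD #5: R0 = 8 + 2 = 10  → 10 < 18, loop
  ADD #6: R0 = 10 + 2 = 12  → 12 < 18, loop
  ADD #7: R0 = 12 + 2 = 14  → 14 < 18, loop
  ADD #8: R0 = 14 + 2 = 16  → 16 < 18, loop
  ADD #9: R0 = 16 + 2 = 18  → 18 >= 18, exit
Total ADD instructions: 9

9


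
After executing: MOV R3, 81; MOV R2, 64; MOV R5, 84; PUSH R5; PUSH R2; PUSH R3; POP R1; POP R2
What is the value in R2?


Stack trace (top is rightmost):
  MOV R3, 81  → R3 = 81
  MOV R2, 64  → R2 = 64
  MOV R5, 84  → R5 = 84
  PUSH R5  → stack: [84]
  PUSH R2  → stack: [84, 64]
  PUSH R3  → stack: [84, 64, 81]
  POP R1  → R1 = 81, stack: [84, 64]
  POP R2  → R2 = 64, stack: [84]
Final: R2 = 64

64


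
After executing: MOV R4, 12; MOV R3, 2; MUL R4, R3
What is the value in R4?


Register state trace:
  MOV R4, 12  → R4 = 12
  MOV R3, 2  → R3 = 2
  MUL R4, R3  → R4 = 12 * 2 = 24
Final: R4 = 24

24


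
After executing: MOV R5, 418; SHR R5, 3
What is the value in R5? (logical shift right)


Register state trace:
  MOV R5, 418  → R5 = 418
  SHR R5, 3  → R5 = 418 >> 3 = 418 // 2^3 = 52
Final: R5 = 52

52


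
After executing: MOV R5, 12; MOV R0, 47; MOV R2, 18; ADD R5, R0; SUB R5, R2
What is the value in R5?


Register state trace:
  MOV R5, 12  → R5 = 12
  MOV R0, 47  → R0 = 47
  MOV R2, 18  → R2 = 18
  ADD R5, R0  → R5 = 12 + 47 = 59
  SUB R5, R2  → R5 = 59 - 18 = 41
Final: R5 = 41

41


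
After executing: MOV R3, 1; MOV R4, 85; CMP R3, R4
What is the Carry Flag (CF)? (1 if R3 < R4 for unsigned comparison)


Register state trace:
  MOV R3, 1  → R3 = 1
  MOV R4, 85  → R4 = 85
  CMP R3, R4  → unsigned 1 - 85: borrow occurs
  1 < 85, so CF = 1
CF = 1

1


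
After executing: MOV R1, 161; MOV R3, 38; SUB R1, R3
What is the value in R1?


Register state trace:
  MOV R1, 161  → R1 = 161
  MOV R3, 38  → R3 = 38
  SUB R1, R3  → R1 = 161 - 38 = 123
Final: R1 = 123

123


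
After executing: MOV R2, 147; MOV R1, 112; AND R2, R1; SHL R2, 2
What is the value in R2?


Register state trace:
  MOV R2, 147  → R2 = 147 (0b10010011)
  MOV R1, 112  → R1 = 112 (0b01110000)
  AND R2, R1  → R2 = 147 AND 112 = 16 (0b00010000)
  SHL R2, 2  → R2 = 16 << 2 = 64
Final: R2 = 64

64


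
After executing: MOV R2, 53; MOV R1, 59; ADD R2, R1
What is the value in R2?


Register state trace:
  MOV R2, 53  → R2 = 53
  MOV R1, 59  → R1 = 59
  ADD R2, R1  → R2 = 53 + 59 = 112
Final: R2 = 112

112


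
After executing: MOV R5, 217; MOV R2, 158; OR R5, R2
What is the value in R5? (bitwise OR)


Register state trace:
  MOV R5, 217  → R5 = 217 (0b11011001)
  MOV R2, 158  → R2 = 158 (0b10011110)
  OR R5, R2   → R5 = 217 OR 158 = 223 (0b11011111)
Final: R5 = 223

223


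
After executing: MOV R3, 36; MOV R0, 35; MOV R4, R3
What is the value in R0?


Register state trace:
  MOV R3, 36  → R3 = 36
  MOV R0, 35  → R0 = 35
  MOV R4, R3  → R4 = 36
Final: R0 = 35

35


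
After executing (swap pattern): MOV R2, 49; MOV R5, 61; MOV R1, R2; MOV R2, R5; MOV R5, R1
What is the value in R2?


Register state trace (swap pattern):
  MOV R2, 49  → R2 = 49
  MOV R5, 61  → R5 = 61
  MOV R1, R2  → R1 = 49  (save R2)
  MOV R2, R5  → R2 = 61  (R2 gets R5's value)
  MOV R5, R1  → R5 = 49  (R5 gets saved value)
Final: R2 = 61

61


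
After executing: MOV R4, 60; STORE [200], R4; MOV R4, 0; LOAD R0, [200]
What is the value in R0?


Register and memory trace:
  MOV R4, 60  → R4 = 60
  STORE [200], R4  → mem[200] = 60
  MOV R4, 0  → R4 = 0
  LOAD R0, [200]  → R0 = mem[200] = 60
Final: R0 = 60

60


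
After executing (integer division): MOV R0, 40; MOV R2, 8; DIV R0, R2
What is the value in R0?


Register state trace:
  MOV R0, 40  → R0 = 40
  MOV R2, 8  → R2 = 8
  DIV R0, R2  → R0 = 40 // 8 = 5
Final: R0 = 5

5


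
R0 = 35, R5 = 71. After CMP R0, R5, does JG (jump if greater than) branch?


Trace:
  R0 = 35, R5 = 71
  CMP R0, R5  → compares 35 vs 71
  JG checks: is 35 greater than 71?
  35 < 71, so condition is false
Branch taken: No

No


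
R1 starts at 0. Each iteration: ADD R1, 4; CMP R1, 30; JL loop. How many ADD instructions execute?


Loop trace (R1 starts at 0, target 30, step 4):
  ADD #1: R1 = 0 + 4 = 4  → 4 < 30, loop
  ADD #2: R1 = 4 + 4 = 8  → 8 < 30, loop
  ADD #3: R1 = 8 + 4 = 12  → 12 < 30, loop
  ADD #4: R1 = 12 + 4 = 16  → 16 < 30, loop
  ADD #5: R1 = 16 + 4 = 20  → 20 < 30, loop
  ADD #6: R1 = 20 + 4 = 24  → 24 < 30, loop
  ADD #7: R1 = 24 + 4 = 28  → 28 < 30, loop
  ADD #8: R1 = 28 + 4 = 32  → 32 >= 30, exit
Total ADD instructions: 8

8


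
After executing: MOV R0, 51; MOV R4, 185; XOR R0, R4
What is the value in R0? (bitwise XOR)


Register state trace:
  MOV R0, 51  → R0 = 51 (0b00110011)
  MOV R4, 185  → R4 = 185 (0b10111001)
  XOR R0, R4  → R0 = 51 XOR 185 = 138 (0b10001010)
Final: R0 = 138

138


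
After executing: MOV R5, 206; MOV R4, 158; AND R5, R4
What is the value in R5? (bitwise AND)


Register state trace:
  MOV R5, 206  → R5 = 206 (0b11001110)
  MOV R4, 158  → R4 = 158 (0b10011110)
  AND R5, R4  → R5 = 206 AND 158 = 142 (0b10001110)
Final: R5 = 142

142


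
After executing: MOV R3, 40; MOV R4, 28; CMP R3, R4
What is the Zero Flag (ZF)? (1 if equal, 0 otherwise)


Register state trace:
  MOV R3, 40  → R3 = 40
  MOV R4, 28  → R4 = 28
  CMP R3, R4  → computes 40 - 28 = 12
  Result is nonzero, so values are not equal
ZF = 0

0


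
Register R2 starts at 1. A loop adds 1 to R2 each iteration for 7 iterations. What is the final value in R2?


Starting value: R2 = 1
  Iter 1: R2 = 1 + 1 = 2
  Iter 2: R2 = 2 + 1 = 3
  Iter 3: R2 = 3 + 1 = 4
  Iter 4: R2 = 4 + 1 = 5
  Iter 5: R2 = 5 + 1 = 6
  Iter 6: R2 = 6 + 1 = 7
  Iter 7: R2 = 7 + 1 = 8
Final: R2 = 8

8


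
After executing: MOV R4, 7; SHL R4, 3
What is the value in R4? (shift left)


Register state trace:
  MOV R4, 7  → R4 = 7
  SHL R4, 3  → R4 = 7 << 3 = 7 * 2^3 = 56
Final: R4 = 56

56


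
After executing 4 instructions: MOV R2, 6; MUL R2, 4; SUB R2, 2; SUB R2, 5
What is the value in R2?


Register state trace:
  MOV R2, 6  → R2 = 6
  MUL R2, 4  → R2 = 6 * 4 = 24
  SUB R2, 2  → R2 = 24 - 2 = 22
  SUB R2, 5  → R2 = 22 - 5 = 17
Final: R2 = 17

17


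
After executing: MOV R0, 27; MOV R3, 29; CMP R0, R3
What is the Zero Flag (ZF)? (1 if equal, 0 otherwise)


Register state trace:
  MOV R0, 27  → R0 = 27
  MOV R3, 29  → R3 = 29
  CMP R0, R3  → computes 27 - 29 = -2
  Result is nonzero, so values are not equal
ZF = 0

0
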